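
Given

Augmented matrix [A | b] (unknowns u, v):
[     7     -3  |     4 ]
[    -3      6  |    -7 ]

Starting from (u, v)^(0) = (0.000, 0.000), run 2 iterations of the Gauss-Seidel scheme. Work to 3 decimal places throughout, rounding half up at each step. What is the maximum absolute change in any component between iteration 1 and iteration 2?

0.377

Iteration 1:
  u = (4 - (-3)·0.000) / (7) = 0.571
  v = (-7 - (-3)·0.571) / (6) = -0.881
Iteration 2:
  u = (4 - (-3)·-0.881) / (7) = 0.194
  v = (-7 - (-3)·0.194) / (6) = -1.070
Change: (-0.377, -0.189) → max |·| = 0.377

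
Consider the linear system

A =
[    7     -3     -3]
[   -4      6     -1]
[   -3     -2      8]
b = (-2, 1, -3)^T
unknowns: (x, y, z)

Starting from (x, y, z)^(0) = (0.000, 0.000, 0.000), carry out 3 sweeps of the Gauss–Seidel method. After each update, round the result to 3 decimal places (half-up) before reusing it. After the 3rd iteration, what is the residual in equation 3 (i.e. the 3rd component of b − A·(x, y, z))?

Iteration 1:
  x = (-2 - (-3)·0.000 - (-3)·0.000) / (7) = -0.286
  y = (1 - (-4)·-0.286 - (-1)·0.000) / (6) = -0.024
  z = (-3 - (-3)·-0.286 - (-2)·-0.024) / (8) = -0.488
Iteration 2:
  x = (-2 - (-3)·-0.024 - (-3)·-0.488) / (7) = -0.505
  y = (1 - (-4)·-0.505 - (-1)·-0.488) / (6) = -0.251
  z = (-3 - (-3)·-0.505 - (-2)·-0.251) / (8) = -0.627
Iteration 3:
  x = (-2 - (-3)·-0.251 - (-3)·-0.627) / (7) = -0.662
  y = (1 - (-4)·-0.662 - (-1)·-0.627) / (6) = -0.379
  z = (-3 - (-3)·-0.662 - (-2)·-0.379) / (8) = -0.718
Residual b − A·x = (-0.657, -0.092, 0.000)

0.000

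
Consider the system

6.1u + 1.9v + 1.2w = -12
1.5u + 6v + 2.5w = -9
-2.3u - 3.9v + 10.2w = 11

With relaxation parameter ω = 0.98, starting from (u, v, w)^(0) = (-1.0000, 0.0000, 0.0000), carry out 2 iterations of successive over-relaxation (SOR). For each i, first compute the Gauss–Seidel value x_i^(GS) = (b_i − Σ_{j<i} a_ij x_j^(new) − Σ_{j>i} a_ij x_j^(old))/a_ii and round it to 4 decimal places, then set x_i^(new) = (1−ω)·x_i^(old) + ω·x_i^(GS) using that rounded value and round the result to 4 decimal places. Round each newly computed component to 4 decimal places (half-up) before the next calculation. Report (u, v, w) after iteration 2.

Iteration 1:
  u: GS value = (-12 - (1.9)·0.0000 - (1.2)·0.0000) / (6.1) = -1.9672;  u ← (1−ω)·-1.0000 + ω·-1.9672 = -1.9479
  v: GS value = (-9 - (1.5)·-1.9479 - (2.5)·0.0000) / (6) = -1.0130;  v ← (1−ω)·0.0000 + ω·-1.0130 = -0.9927
  w: GS value = (11 - (-2.3)·-1.9479 - (-3.9)·-0.9927) / (10.2) = 0.2596;  w ← (1−ω)·0.0000 + ω·0.2596 = 0.2544
Iteration 2:
  u: GS value = (-12 - (1.9)·-0.9927 - (1.2)·0.2544) / (6.1) = -1.7081;  u ← (1−ω)·-1.9479 + ω·-1.7081 = -1.7129
  v: GS value = (-9 - (1.5)·-1.7129 - (2.5)·0.2544) / (6) = -1.1778;  v ← (1−ω)·-0.9927 + ω·-1.1778 = -1.1741
  w: GS value = (11 - (-2.3)·-1.7129 - (-3.9)·-1.1741) / (10.2) = 0.2433;  w ← (1−ω)·0.2544 + ω·0.2433 = 0.2435

(-1.7129, -1.1741, 0.2435)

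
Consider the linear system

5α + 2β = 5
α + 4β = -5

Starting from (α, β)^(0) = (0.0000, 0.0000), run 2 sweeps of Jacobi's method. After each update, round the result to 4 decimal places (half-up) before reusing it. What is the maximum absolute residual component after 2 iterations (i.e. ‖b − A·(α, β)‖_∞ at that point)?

Iteration 1:
  α = (5 - (2)·0.0000) / (5) = 1.0000
  β = (-5 - (1)·0.0000) / (4) = -1.2500
Iteration 2:
  α = (5 - (2)·-1.2500) / (5) = 1.5000
  β = (-5 - (1)·1.0000) / (4) = -1.5000
Residual b − A·x = (0.5000, -0.5000); ∞-norm = 0.5000

0.5000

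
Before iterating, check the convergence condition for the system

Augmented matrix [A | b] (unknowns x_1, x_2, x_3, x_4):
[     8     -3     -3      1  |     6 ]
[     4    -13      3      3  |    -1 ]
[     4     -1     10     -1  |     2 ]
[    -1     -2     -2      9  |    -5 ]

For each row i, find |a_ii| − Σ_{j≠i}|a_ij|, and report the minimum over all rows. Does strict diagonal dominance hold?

1

row 1: |8| − (3+3+1) = 1
row 2: |-13| − (4+3+3) = 3
row 3: |10| − (4+1+1) = 4
row 4: |9| − (1+2+2) = 4
minimum over rows = 1 → strictly diagonally dominant (convergence guaranteed)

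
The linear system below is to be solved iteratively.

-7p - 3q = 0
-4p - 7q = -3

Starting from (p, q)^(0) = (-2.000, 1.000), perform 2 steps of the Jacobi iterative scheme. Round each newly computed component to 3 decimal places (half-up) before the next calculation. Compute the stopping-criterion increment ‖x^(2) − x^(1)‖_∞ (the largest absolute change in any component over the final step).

0.897

Iteration 1:
  p = (0 - (-3)·1.000) / (-7) = -0.429
  q = (-3 - (-4)·-2.000) / (-7) = 1.571
Iteration 2:
  p = (0 - (-3)·1.571) / (-7) = -0.673
  q = (-3 - (-4)·-0.429) / (-7) = 0.674
Change: (-0.244, -0.897) → max |·| = 0.897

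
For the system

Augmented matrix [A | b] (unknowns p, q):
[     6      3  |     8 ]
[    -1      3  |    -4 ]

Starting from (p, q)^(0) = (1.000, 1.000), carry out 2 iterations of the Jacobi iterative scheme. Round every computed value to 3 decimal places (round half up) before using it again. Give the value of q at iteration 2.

Iteration 1:
  p = (8 - (3)·1.000) / (6) = 0.833
  q = (-4 - (-1)·1.000) / (3) = -1.000
Iteration 2:
  p = (8 - (3)·-1.000) / (6) = 1.833
  q = (-4 - (-1)·0.833) / (3) = -1.056

-1.056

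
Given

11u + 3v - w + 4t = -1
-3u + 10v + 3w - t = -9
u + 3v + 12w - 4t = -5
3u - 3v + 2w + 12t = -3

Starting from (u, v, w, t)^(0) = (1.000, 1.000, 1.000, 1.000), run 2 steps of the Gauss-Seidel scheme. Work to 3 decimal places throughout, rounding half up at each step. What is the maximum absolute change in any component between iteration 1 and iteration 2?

1.092

Iteration 1:
  u = (-1 - (3)·1.000 - (-1)·1.000 - (4)·1.000) / (11) = -0.636
  v = (-9 - (-3)·-0.636 - (3)·1.000 - (-1)·1.000) / (10) = -1.291
  w = (-5 - (1)·-0.636 - (3)·-1.291 - (-4)·1.000) / (12) = 0.292
  t = (-3 - (3)·-0.636 - (-3)·-1.291 - (2)·0.292) / (12) = -0.462
Iteration 2:
  u = (-1 - (3)·-1.291 - (-1)·0.292 - (4)·-0.462) / (11) = 0.456
  v = (-9 - (-3)·0.456 - (3)·0.292 - (-1)·-0.462) / (10) = -0.897
  w = (-5 - (1)·0.456 - (3)·-0.897 - (-4)·-0.462) / (12) = -0.384
  t = (-3 - (3)·0.456 - (-3)·-0.897 - (2)·-0.384) / (12) = -0.524
Change: (1.092, 0.394, -0.676, -0.062) → max |·| = 1.092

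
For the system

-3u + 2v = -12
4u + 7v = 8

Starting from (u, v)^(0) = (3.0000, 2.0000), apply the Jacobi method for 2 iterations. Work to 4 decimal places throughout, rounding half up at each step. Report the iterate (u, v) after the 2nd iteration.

(3.6191, -1.9047)

Iteration 1:
  u = (-12 - (2)·2.0000) / (-3) = 5.3333
  v = (8 - (4)·3.0000) / (7) = -0.5714
Iteration 2:
  u = (-12 - (2)·-0.5714) / (-3) = 3.6191
  v = (8 - (4)·5.3333) / (7) = -1.9047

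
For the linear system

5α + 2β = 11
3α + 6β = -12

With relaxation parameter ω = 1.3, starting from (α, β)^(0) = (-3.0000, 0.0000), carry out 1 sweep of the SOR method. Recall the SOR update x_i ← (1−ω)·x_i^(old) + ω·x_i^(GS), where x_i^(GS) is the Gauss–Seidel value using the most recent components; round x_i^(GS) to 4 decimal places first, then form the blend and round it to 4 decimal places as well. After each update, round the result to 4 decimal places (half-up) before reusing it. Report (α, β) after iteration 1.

Iteration 1:
  α: GS value = (11 - (2)·0.0000) / (5) = 2.2000;  α ← (1−ω)·-3.0000 + ω·2.2000 = 3.7600
  β: GS value = (-12 - (3)·3.7600) / (6) = -3.8800;  β ← (1−ω)·0.0000 + ω·-3.8800 = -5.0440

(3.7600, -5.0440)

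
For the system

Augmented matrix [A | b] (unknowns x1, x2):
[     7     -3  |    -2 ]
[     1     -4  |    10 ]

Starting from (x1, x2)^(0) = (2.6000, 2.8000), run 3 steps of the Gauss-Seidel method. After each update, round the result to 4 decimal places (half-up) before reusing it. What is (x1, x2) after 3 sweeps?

Iteration 1:
  x1 = (-2 - (-3)·2.8000) / (7) = 0.9143
  x2 = (10 - (1)·0.9143) / (-4) = -2.2714
Iteration 2:
  x1 = (-2 - (-3)·-2.2714) / (7) = -1.2592
  x2 = (10 - (1)·-1.2592) / (-4) = -2.8148
Iteration 3:
  x1 = (-2 - (-3)·-2.8148) / (7) = -1.4921
  x2 = (10 - (1)·-1.4921) / (-4) = -2.8730

(-1.4921, -2.8730)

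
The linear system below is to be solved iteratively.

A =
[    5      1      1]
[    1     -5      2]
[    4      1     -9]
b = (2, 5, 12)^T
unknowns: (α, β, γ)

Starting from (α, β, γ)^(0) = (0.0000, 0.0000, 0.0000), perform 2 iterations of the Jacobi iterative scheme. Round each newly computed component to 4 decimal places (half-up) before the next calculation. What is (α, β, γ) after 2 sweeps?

Iteration 1:
  α = (2 - (1)·0.0000 - (1)·0.0000) / (5) = 0.4000
  β = (5 - (1)·0.0000 - (2)·0.0000) / (-5) = -1.0000
  γ = (12 - (4)·0.0000 - (1)·0.0000) / (-9) = -1.3333
Iteration 2:
  α = (2 - (1)·-1.0000 - (1)·-1.3333) / (5) = 0.8667
  β = (5 - (1)·0.4000 - (2)·-1.3333) / (-5) = -1.4533
  γ = (12 - (4)·0.4000 - (1)·-1.0000) / (-9) = -1.2667

(0.8667, -1.4533, -1.2667)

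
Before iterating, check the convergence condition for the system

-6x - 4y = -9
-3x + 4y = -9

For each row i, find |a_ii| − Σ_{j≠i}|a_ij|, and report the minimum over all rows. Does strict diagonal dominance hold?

1

row 1: |-6| − (4) = 2
row 2: |4| − (3) = 1
minimum over rows = 1 → strictly diagonally dominant (convergence guaranteed)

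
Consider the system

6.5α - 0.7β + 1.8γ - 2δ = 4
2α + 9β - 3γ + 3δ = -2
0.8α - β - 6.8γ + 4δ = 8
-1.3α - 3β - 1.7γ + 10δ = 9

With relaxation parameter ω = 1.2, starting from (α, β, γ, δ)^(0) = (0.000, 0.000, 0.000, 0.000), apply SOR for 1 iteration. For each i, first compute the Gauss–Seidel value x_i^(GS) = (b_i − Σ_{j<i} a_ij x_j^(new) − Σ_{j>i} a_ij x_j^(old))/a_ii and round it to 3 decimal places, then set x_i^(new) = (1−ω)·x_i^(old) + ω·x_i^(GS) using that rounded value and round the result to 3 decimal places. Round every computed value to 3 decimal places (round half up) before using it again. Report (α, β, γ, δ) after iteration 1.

(0.738, -0.463, -1.226, 0.779)

Iteration 1:
  α: GS value = (4 - (-0.7)·0.000 - (1.8)·0.000 - (-2)·0.000) / (6.5) = 0.615;  α ← (1−ω)·0.000 + ω·0.615 = 0.738
  β: GS value = (-2 - (2)·0.738 - (-3)·0.000 - (3)·0.000) / (9) = -0.386;  β ← (1−ω)·0.000 + ω·-0.386 = -0.463
  γ: GS value = (8 - (0.8)·0.738 - (-1)·-0.463 - (4)·0.000) / (-6.8) = -1.022;  γ ← (1−ω)·0.000 + ω·-1.022 = -1.226
  δ: GS value = (9 - (-1.3)·0.738 - (-3)·-0.463 - (-1.7)·-1.226) / (10) = 0.649;  δ ← (1−ω)·0.000 + ω·0.649 = 0.779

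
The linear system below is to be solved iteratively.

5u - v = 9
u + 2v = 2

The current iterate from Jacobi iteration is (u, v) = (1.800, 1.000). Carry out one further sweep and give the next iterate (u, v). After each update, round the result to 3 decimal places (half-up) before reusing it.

One sweep:
  u = (9 - (-1)·1.000) / (5) = 2.000
  v = (2 - (1)·1.800) / (2) = 0.100

(2.000, 0.100)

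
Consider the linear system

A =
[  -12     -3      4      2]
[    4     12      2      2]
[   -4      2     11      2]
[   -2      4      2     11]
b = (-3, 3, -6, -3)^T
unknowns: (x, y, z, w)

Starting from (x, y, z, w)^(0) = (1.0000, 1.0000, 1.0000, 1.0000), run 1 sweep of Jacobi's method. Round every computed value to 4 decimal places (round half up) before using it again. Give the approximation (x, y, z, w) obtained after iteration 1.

Iteration 1:
  x = (-3 - (-3)·1.0000 - (4)·1.0000 - (2)·1.0000) / (-12) = 0.5000
  y = (3 - (4)·1.0000 - (2)·1.0000 - (2)·1.0000) / (12) = -0.4167
  z = (-6 - (-4)·1.0000 - (2)·1.0000 - (2)·1.0000) / (11) = -0.5455
  w = (-3 - (-2)·1.0000 - (4)·1.0000 - (2)·1.0000) / (11) = -0.6364

(0.5000, -0.4167, -0.5455, -0.6364)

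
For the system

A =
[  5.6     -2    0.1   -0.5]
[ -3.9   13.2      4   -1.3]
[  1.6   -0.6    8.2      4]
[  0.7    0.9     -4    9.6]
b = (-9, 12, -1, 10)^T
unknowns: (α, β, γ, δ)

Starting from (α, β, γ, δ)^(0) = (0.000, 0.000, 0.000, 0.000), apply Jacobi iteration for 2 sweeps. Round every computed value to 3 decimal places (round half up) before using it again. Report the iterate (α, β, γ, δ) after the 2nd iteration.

(-1.187, 0.574, -0.250, 1.023)

Iteration 1:
  α = (-9 - (-2)·0.000 - (0.1)·0.000 - (-0.5)·0.000) / (5.6) = -1.607
  β = (12 - (-3.9)·0.000 - (4)·0.000 - (-1.3)·0.000) / (13.2) = 0.909
  γ = (-1 - (1.6)·0.000 - (-0.6)·0.000 - (4)·0.000) / (8.2) = -0.122
  δ = (10 - (0.7)·0.000 - (0.9)·0.000 - (-4)·0.000) / (9.6) = 1.042
Iteration 2:
  α = (-9 - (-2)·0.909 - (0.1)·-0.122 - (-0.5)·1.042) / (5.6) = -1.187
  β = (12 - (-3.9)·-1.607 - (4)·-0.122 - (-1.3)·1.042) / (13.2) = 0.574
  γ = (-1 - (1.6)·-1.607 - (-0.6)·0.909 - (4)·1.042) / (8.2) = -0.250
  δ = (10 - (0.7)·-1.607 - (0.9)·0.909 - (-4)·-0.122) / (9.6) = 1.023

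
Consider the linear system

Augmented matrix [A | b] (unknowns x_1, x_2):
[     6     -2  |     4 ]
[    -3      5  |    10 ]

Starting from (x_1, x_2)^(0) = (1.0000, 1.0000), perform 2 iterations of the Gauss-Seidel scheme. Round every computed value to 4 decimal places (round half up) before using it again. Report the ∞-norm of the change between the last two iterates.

0.5333

Iteration 1:
  x_1 = (4 - (-2)·1.0000) / (6) = 1.0000
  x_2 = (10 - (-3)·1.0000) / (5) = 2.6000
Iteration 2:
  x_1 = (4 - (-2)·2.6000) / (6) = 1.5333
  x_2 = (10 - (-3)·1.5333) / (5) = 2.9200
Change: (0.5333, 0.3200) → max |·| = 0.5333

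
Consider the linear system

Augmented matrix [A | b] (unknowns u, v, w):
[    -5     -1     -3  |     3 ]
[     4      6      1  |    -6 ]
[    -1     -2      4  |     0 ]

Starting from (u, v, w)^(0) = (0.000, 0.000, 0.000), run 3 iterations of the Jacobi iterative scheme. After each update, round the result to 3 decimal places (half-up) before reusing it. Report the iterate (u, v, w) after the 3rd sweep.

Iteration 1:
  u = (3 - (-1)·0.000 - (-3)·0.000) / (-5) = -0.600
  v = (-6 - (4)·0.000 - (1)·0.000) / (6) = -1.000
  w = (0 - (-1)·0.000 - (-2)·0.000) / (4) = 0.000
Iteration 2:
  u = (3 - (-1)·-1.000 - (-3)·0.000) / (-5) = -0.400
  v = (-6 - (4)·-0.600 - (1)·0.000) / (6) = -0.600
  w = (0 - (-1)·-0.600 - (-2)·-1.000) / (4) = -0.650
Iteration 3:
  u = (3 - (-1)·-0.600 - (-3)·-0.650) / (-5) = -0.090
  v = (-6 - (4)·-0.400 - (1)·-0.650) / (6) = -0.625
  w = (0 - (-1)·-0.400 - (-2)·-0.600) / (4) = -0.400

(-0.090, -0.625, -0.400)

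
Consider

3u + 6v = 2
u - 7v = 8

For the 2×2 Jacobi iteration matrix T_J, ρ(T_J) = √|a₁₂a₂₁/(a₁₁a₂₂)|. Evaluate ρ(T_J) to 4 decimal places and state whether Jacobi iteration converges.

a₁₂a₂₁/(a₁₁a₂₂) = (6)·(1) / ((3)·(-7)) = -0.285714
ρ = √|-0.285714| = √0.285714 = 0.5345
ρ < 1, so Jacobi converges

0.5345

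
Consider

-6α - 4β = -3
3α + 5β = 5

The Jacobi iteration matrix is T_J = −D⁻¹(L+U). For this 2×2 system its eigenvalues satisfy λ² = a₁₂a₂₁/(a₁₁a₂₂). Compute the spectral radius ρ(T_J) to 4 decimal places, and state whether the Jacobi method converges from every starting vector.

a₁₂a₂₁/(a₁₁a₂₂) = (-4)·(3) / ((-6)·(5)) = 0.400000
ρ = √|0.400000| = √0.400000 = 0.6325
ρ < 1, so Jacobi converges

0.6325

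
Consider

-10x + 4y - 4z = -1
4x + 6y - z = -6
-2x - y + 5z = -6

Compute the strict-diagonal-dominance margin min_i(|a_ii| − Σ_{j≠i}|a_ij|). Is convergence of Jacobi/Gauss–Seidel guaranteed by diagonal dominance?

1

row 1: |-10| − (4+4) = 2
row 2: |6| − (4+1) = 1
row 3: |5| − (2+1) = 2
minimum over rows = 1 → strictly diagonally dominant (convergence guaranteed)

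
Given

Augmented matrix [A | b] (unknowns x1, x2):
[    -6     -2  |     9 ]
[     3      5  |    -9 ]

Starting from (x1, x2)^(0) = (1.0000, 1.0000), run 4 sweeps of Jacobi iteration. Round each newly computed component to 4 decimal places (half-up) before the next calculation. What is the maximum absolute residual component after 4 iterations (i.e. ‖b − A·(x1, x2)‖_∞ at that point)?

0.6800

Iteration 1:
  x1 = (9 - (-2)·1.0000) / (-6) = -1.8333
  x2 = (-9 - (3)·1.0000) / (5) = -2.4000
Iteration 2:
  x1 = (9 - (-2)·-2.4000) / (-6) = -0.7000
  x2 = (-9 - (3)·-1.8333) / (5) = -0.7000
Iteration 3:
  x1 = (9 - (-2)·-0.7000) / (-6) = -1.2667
  x2 = (-9 - (3)·-0.7000) / (5) = -1.3800
Iteration 4:
  x1 = (9 - (-2)·-1.3800) / (-6) = -1.0400
  x2 = (-9 - (3)·-1.2667) / (5) = -1.0400
Residual b − A·x = (0.6800, -0.6800); ∞-norm = 0.6800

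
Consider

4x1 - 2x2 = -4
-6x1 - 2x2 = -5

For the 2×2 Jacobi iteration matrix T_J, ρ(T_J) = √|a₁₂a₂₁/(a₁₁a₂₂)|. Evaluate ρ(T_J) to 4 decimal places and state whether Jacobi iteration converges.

1.2247

a₁₂a₂₁/(a₁₁a₂₂) = (-2)·(-6) / ((4)·(-2)) = -1.500000
ρ = √|-1.500000| = √1.500000 = 1.2247
ρ > 1, so Jacobi diverges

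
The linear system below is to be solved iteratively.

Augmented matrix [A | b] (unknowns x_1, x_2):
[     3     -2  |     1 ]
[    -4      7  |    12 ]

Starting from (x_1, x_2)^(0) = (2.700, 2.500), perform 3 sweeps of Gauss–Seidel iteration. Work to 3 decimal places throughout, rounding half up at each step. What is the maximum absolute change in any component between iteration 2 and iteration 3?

Iteration 1:
  x_1 = (1 - (-2)·2.500) / (3) = 2.000
  x_2 = (12 - (-4)·2.000) / (7) = 2.857
Iteration 2:
  x_1 = (1 - (-2)·2.857) / (3) = 2.238
  x_2 = (12 - (-4)·2.238) / (7) = 2.993
Iteration 3:
  x_1 = (1 - (-2)·2.993) / (3) = 2.329
  x_2 = (12 - (-4)·2.329) / (7) = 3.045
Change: (0.091, 0.052) → max |·| = 0.091

0.091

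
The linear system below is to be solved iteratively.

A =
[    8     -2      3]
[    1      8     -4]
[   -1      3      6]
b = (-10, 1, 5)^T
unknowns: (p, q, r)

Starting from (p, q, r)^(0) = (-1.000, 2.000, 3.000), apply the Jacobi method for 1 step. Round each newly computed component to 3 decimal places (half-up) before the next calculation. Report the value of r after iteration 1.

-0.333

Iteration 1:
  p = (-10 - (-2)·2.000 - (3)·3.000) / (8) = -1.875
  q = (1 - (1)·-1.000 - (-4)·3.000) / (8) = 1.750
  r = (5 - (-1)·-1.000 - (3)·2.000) / (6) = -0.333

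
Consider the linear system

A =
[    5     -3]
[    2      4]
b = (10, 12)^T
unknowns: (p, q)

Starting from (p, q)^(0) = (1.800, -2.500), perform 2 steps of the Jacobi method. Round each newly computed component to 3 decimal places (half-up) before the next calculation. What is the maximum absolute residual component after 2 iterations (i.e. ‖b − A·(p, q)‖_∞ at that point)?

Iteration 1:
  p = (10 - (-3)·-2.500) / (5) = 0.500
  q = (12 - (2)·1.800) / (4) = 2.100
Iteration 2:
  p = (10 - (-3)·2.100) / (5) = 3.260
  q = (12 - (2)·0.500) / (4) = 2.750
Residual b − A·x = (1.950, -5.520); ∞-norm = 5.520

5.520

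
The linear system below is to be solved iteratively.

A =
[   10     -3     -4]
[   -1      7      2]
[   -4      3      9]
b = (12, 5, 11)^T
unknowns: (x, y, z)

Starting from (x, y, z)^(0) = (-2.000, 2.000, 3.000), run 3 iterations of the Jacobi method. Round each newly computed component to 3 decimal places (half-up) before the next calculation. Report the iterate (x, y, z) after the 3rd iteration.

(2.651, 0.077, 1.226)

Iteration 1:
  x = (12 - (-3)·2.000 - (-4)·3.000) / (10) = 3.000
  y = (5 - (-1)·-2.000 - (2)·3.000) / (7) = -0.429
  z = (11 - (-4)·-2.000 - (3)·2.000) / (9) = -0.333
Iteration 2:
  x = (12 - (-3)·-0.429 - (-4)·-0.333) / (10) = 0.938
  y = (5 - (-1)·3.000 - (2)·-0.333) / (7) = 1.238
  z = (11 - (-4)·3.000 - (3)·-0.429) / (9) = 2.699
Iteration 3:
  x = (12 - (-3)·1.238 - (-4)·2.699) / (10) = 2.651
  y = (5 - (-1)·0.938 - (2)·2.699) / (7) = 0.077
  z = (11 - (-4)·0.938 - (3)·1.238) / (9) = 1.226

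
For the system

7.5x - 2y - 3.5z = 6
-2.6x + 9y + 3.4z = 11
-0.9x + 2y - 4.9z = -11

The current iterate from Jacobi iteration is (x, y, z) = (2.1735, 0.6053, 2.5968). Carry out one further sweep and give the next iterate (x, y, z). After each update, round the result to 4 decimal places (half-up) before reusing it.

(2.1733, 0.8691, 2.0927)

One sweep:
  x = (6 - (-2)·0.6053 - (-3.5)·2.5968) / (7.5) = 2.1733
  y = (11 - (-2.6)·2.1735 - (3.4)·2.5968) / (9) = 0.8691
  z = (-11 - (-0.9)·2.1735 - (2)·0.6053) / (-4.9) = 2.0927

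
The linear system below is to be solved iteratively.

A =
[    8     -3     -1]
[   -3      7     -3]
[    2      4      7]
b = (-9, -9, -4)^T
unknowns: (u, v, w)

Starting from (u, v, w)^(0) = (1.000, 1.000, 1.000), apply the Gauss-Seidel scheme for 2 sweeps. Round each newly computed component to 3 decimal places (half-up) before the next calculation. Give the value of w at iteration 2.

Iteration 1:
  u = (-9 - (-3)·1.000 - (-1)·1.000) / (8) = -0.625
  v = (-9 - (-3)·-0.625 - (-3)·1.000) / (7) = -1.125
  w = (-4 - (2)·-0.625 - (4)·-1.125) / (7) = 0.250
Iteration 2:
  u = (-9 - (-3)·-1.125 - (-1)·0.250) / (8) = -1.516
  v = (-9 - (-3)·-1.516 - (-3)·0.250) / (7) = -1.828
  w = (-4 - (2)·-1.516 - (4)·-1.828) / (7) = 0.906

0.906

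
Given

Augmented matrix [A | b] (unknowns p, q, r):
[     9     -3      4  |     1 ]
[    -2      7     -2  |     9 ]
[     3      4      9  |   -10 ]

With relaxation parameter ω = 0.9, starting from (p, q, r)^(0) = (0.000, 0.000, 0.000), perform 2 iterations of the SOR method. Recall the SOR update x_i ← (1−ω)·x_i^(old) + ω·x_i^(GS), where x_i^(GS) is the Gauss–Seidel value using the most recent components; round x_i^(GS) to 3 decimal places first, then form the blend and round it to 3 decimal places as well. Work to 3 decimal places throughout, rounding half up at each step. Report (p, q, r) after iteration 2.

Iteration 1:
  p: GS value = (1 - (-3)·0.000 - (4)·0.000) / (9) = 0.111;  p ← (1−ω)·0.000 + ω·0.111 = 0.100
  q: GS value = (9 - (-2)·0.100 - (-2)·0.000) / (7) = 1.314;  q ← (1−ω)·0.000 + ω·1.314 = 1.183
  r: GS value = (-10 - (3)·0.100 - (4)·1.183) / (9) = -1.670;  r ← (1−ω)·0.000 + ω·-1.670 = -1.503
Iteration 2:
  p: GS value = (1 - (-3)·1.183 - (4)·-1.503) / (9) = 1.173;  p ← (1−ω)·0.100 + ω·1.173 = 1.066
  q: GS value = (9 - (-2)·1.066 - (-2)·-1.503) / (7) = 1.161;  q ← (1−ω)·1.183 + ω·1.161 = 1.163
  r: GS value = (-10 - (3)·1.066 - (4)·1.163) / (9) = -1.983;  r ← (1−ω)·-1.503 + ω·-1.983 = -1.935

(1.066, 1.163, -1.935)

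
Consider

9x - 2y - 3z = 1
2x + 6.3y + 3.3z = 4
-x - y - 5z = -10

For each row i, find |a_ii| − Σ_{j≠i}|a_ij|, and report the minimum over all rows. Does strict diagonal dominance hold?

row 1: |9| − (2+3) = 4
row 2: |6.3| − (2+3.3) = 1
row 3: |-5| − (1+1) = 3
minimum over rows = 1 → strictly diagonally dominant (convergence guaranteed)

1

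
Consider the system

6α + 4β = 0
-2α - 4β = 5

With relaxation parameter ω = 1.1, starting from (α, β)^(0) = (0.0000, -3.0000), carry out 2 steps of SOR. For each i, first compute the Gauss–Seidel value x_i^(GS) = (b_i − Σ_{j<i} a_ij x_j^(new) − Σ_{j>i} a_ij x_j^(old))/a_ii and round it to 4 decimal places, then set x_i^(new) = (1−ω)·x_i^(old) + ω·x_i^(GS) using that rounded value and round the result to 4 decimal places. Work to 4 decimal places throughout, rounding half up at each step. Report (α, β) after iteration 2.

Iteration 1:
  α: GS value = (0 - (4)·-3.0000) / (6) = 2.0000;  α ← (1−ω)·0.0000 + ω·2.0000 = 2.2000
  β: GS value = (5 - (-2)·2.2000) / (-4) = -2.3500;  β ← (1−ω)·-3.0000 + ω·-2.3500 = -2.2850
Iteration 2:
  α: GS value = (0 - (4)·-2.2850) / (6) = 1.5233;  α ← (1−ω)·2.2000 + ω·1.5233 = 1.4556
  β: GS value = (5 - (-2)·1.4556) / (-4) = -1.9778;  β ← (1−ω)·-2.2850 + ω·-1.9778 = -1.9471

(1.4556, -1.9471)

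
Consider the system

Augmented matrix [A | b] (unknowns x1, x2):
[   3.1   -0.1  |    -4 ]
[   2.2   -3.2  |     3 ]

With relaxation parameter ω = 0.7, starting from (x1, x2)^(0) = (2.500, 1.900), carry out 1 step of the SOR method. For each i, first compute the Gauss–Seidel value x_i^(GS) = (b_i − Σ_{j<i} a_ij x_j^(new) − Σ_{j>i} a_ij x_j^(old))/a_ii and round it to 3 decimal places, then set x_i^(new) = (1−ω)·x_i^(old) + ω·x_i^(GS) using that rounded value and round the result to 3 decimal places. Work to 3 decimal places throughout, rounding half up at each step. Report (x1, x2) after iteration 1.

Iteration 1:
  x1: GS value = (-4 - (-0.1)·1.900) / (3.1) = -1.229;  x1 ← (1−ω)·2.500 + ω·-1.229 = -0.110
  x2: GS value = (3 - (2.2)·-0.110) / (-3.2) = -1.013;  x2 ← (1−ω)·1.900 + ω·-1.013 = -0.139

(-0.110, -0.139)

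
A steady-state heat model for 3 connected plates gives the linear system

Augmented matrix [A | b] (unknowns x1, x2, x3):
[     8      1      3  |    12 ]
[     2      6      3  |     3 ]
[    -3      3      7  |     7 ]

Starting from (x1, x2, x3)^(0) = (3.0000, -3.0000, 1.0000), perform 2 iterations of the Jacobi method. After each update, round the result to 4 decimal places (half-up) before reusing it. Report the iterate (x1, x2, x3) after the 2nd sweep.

(0.2857, -1.7857, 2.0714)

Iteration 1:
  x1 = (12 - (1)·-3.0000 - (3)·1.0000) / (8) = 1.5000
  x2 = (3 - (2)·3.0000 - (3)·1.0000) / (6) = -1.0000
  x3 = (7 - (-3)·3.0000 - (3)·-3.0000) / (7) = 3.5714
Iteration 2:
  x1 = (12 - (1)·-1.0000 - (3)·3.5714) / (8) = 0.2857
  x2 = (3 - (2)·1.5000 - (3)·3.5714) / (6) = -1.7857
  x3 = (7 - (-3)·1.5000 - (3)·-1.0000) / (7) = 2.0714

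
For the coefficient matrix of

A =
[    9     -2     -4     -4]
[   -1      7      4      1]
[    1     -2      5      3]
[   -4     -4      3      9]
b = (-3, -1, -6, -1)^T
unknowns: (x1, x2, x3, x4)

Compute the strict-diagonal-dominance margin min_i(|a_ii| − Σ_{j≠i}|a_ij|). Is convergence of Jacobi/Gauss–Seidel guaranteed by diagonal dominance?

row 1: |9| − (2+4+4) = -1
row 2: |7| − (1+4+1) = 1
row 3: |5| − (1+2+3) = -1
row 4: |9| − (4+4+3) = -2
minimum over rows = -2 → not strictly diagonally dominant

-2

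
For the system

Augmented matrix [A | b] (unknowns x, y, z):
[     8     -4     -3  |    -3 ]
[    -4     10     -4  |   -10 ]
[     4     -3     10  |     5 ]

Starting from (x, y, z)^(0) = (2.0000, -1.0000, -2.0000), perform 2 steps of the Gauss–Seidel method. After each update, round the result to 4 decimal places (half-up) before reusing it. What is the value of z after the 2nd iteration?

Iteration 1:
  x = (-3 - (-4)·-1.0000 - (-3)·-2.0000) / (8) = -1.6250
  y = (-10 - (-4)·-1.6250 - (-4)·-2.0000) / (10) = -2.4500
  z = (5 - (4)·-1.6250 - (-3)·-2.4500) / (10) = 0.4150
Iteration 2:
  x = (-3 - (-4)·-2.4500 - (-3)·0.4150) / (8) = -1.4444
  y = (-10 - (-4)·-1.4444 - (-4)·0.4150) / (10) = -1.4118
  z = (5 - (4)·-1.4444 - (-3)·-1.4118) / (10) = 0.6542

0.6542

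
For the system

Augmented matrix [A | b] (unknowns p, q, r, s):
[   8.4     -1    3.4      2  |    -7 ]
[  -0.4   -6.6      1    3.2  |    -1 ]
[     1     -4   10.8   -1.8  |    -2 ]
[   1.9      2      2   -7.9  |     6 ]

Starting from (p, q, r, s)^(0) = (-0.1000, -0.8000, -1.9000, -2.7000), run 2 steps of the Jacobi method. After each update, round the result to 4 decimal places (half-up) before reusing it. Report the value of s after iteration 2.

Iteration 1:
  p = (-7 - (-1)·-0.8000 - (3.4)·-1.9000 - (2)·-2.7000) / (8.4) = 0.4833
  q = (-1 - (-0.4)·-0.1000 - (1)·-1.9000 - (3.2)·-2.7000) / (-6.6) = -1.4394
  r = (-2 - (1)·-0.1000 - (-4)·-0.8000 - (-1.8)·-2.7000) / (10.8) = -0.9222
  s = (6 - (1.9)·-0.1000 - (2)·-0.8000 - (2)·-1.9000) / (-7.9) = -1.4671
Iteration 2:
  p = (-7 - (-1)·-1.4394 - (3.4)·-0.9222 - (2)·-1.4671) / (8.4) = -0.2821
  q = (-1 - (-0.4)·0.4833 - (1)·-0.9222 - (3.2)·-1.4671) / (-6.6) = -0.7288
  r = (-2 - (1)·0.4833 - (-4)·-1.4394 - (-1.8)·-1.4671) / (10.8) = -1.0076
  s = (6 - (1.9)·0.4833 - (2)·-1.4394 - (2)·-0.9222) / (-7.9) = -1.2411

-1.2411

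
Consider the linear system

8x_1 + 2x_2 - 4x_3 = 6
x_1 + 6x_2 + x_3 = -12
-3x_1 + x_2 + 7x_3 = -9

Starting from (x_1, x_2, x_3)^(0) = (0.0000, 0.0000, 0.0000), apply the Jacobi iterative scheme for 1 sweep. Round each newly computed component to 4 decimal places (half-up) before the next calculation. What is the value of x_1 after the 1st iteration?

0.7500

Iteration 1:
  x_1 = (6 - (2)·0.0000 - (-4)·0.0000) / (8) = 0.7500
  x_2 = (-12 - (1)·0.0000 - (1)·0.0000) / (6) = -2.0000
  x_3 = (-9 - (-3)·0.0000 - (1)·0.0000) / (7) = -1.2857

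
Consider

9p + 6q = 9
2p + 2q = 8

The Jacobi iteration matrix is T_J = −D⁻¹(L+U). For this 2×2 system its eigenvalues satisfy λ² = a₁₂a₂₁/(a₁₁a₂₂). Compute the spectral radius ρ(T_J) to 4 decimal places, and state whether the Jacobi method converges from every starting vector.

a₁₂a₂₁/(a₁₁a₂₂) = (6)·(2) / ((9)·(2)) = 0.666667
ρ = √|0.666667| = √0.666667 = 0.8165
ρ < 1, so Jacobi converges

0.8165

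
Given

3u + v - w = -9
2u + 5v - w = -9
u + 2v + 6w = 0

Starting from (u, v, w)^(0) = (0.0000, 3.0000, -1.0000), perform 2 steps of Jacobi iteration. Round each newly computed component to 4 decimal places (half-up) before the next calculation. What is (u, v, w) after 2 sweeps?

Iteration 1:
  u = (-9 - (1)·3.0000 - (-1)·-1.0000) / (3) = -4.3333
  v = (-9 - (2)·0.0000 - (-1)·-1.0000) / (5) = -2.0000
  w = (0 - (1)·0.0000 - (2)·3.0000) / (6) = -1.0000
Iteration 2:
  u = (-9 - (1)·-2.0000 - (-1)·-1.0000) / (3) = -2.6667
  v = (-9 - (2)·-4.3333 - (-1)·-1.0000) / (5) = -0.2667
  w = (0 - (1)·-4.3333 - (2)·-2.0000) / (6) = 1.3889

(-2.6667, -0.2667, 1.3889)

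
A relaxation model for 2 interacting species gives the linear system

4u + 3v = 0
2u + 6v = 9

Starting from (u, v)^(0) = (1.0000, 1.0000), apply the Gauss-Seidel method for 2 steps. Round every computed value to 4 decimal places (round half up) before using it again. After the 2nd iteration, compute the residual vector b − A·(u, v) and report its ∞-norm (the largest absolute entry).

Iteration 1:
  u = (0 - (3)·1.0000) / (4) = -0.7500
  v = (9 - (2)·-0.7500) / (6) = 1.7500
Iteration 2:
  u = (0 - (3)·1.7500) / (4) = -1.3125
  v = (9 - (2)·-1.3125) / (6) = 1.9375
Residual b − A·x = (-0.5625, 0.0000); ∞-norm = 0.5625

0.5625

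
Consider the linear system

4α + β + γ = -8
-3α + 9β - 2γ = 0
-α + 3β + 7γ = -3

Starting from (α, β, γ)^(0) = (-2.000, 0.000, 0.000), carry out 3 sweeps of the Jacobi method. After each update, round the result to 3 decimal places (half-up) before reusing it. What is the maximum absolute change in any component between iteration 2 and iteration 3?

0.178

Iteration 1:
  α = (-8 - (1)·0.000 - (1)·0.000) / (4) = -2.000
  β = (0 - (-3)·-2.000 - (-2)·0.000) / (9) = -0.667
  γ = (-3 - (-1)·-2.000 - (3)·0.000) / (7) = -0.714
Iteration 2:
  α = (-8 - (1)·-0.667 - (1)·-0.714) / (4) = -1.655
  β = (0 - (-3)·-2.000 - (-2)·-0.714) / (9) = -0.825
  γ = (-3 - (-1)·-2.000 - (3)·-0.667) / (7) = -0.428
Iteration 3:
  α = (-8 - (1)·-0.825 - (1)·-0.428) / (4) = -1.687
  β = (0 - (-3)·-1.655 - (-2)·-0.428) / (9) = -0.647
  γ = (-3 - (-1)·-1.655 - (3)·-0.825) / (7) = -0.311
Change: (-0.032, 0.178, 0.117) → max |·| = 0.178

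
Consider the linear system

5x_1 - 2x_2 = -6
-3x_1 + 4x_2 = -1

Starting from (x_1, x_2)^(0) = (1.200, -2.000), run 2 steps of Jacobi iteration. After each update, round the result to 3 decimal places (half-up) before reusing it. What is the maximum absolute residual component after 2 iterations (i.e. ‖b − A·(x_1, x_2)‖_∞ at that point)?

Iteration 1:
  x_1 = (-6 - (-2)·-2.000) / (5) = -2.000
  x_2 = (-1 - (-3)·1.200) / (4) = 0.650
Iteration 2:
  x_1 = (-6 - (-2)·0.650) / (5) = -0.940
  x_2 = (-1 - (-3)·-2.000) / (4) = -1.750
Residual b − A·x = (-4.800, 3.180); ∞-norm = 4.800

4.800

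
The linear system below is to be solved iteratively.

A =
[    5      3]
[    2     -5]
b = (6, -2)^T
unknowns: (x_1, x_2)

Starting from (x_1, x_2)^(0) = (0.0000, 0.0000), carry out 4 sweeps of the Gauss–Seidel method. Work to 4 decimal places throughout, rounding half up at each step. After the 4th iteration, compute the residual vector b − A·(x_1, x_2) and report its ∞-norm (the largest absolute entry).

Iteration 1:
  x_1 = (6 - (3)·0.0000) / (5) = 1.2000
  x_2 = (-2 - (2)·1.2000) / (-5) = 0.8800
Iteration 2:
  x_1 = (6 - (3)·0.8800) / (5) = 0.6720
  x_2 = (-2 - (2)·0.6720) / (-5) = 0.6688
Iteration 3:
  x_1 = (6 - (3)·0.6688) / (5) = 0.7987
  x_2 = (-2 - (2)·0.7987) / (-5) = 0.7195
Iteration 4:
  x_1 = (6 - (3)·0.7195) / (5) = 0.7683
  x_2 = (-2 - (2)·0.7683) / (-5) = 0.7073
Residual b − A·x = (0.0366, -0.0001); ∞-norm = 0.0366

0.0366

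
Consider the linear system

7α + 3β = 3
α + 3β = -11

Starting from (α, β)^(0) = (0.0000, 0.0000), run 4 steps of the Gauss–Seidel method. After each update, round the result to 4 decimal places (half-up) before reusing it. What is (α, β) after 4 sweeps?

Iteration 1:
  α = (3 - (3)·0.0000) / (7) = 0.4286
  β = (-11 - (1)·0.4286) / (3) = -3.8095
Iteration 2:
  α = (3 - (3)·-3.8095) / (7) = 2.0612
  β = (-11 - (1)·2.0612) / (3) = -4.3537
Iteration 3:
  α = (3 - (3)·-4.3537) / (7) = 2.2944
  β = (-11 - (1)·2.2944) / (3) = -4.4315
Iteration 4:
  α = (3 - (3)·-4.4315) / (7) = 2.3278
  β = (-11 - (1)·2.3278) / (3) = -4.4426

(2.3278, -4.4426)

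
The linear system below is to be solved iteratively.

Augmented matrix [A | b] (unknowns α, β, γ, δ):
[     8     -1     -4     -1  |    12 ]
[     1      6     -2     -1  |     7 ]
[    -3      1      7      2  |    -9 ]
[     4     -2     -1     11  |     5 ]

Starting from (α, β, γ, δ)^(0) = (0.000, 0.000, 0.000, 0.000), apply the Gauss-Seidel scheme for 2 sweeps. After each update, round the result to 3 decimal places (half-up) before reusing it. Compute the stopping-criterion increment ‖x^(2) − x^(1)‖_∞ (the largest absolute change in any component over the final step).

0.272

Iteration 1:
  α = (12 - (-1)·0.000 - (-4)·0.000 - (-1)·0.000) / (8) = 1.500
  β = (7 - (1)·1.500 - (-2)·0.000 - (-1)·0.000) / (6) = 0.917
  γ = (-9 - (-3)·1.500 - (1)·0.917 - (2)·0.000) / (7) = -0.774
  δ = (5 - (4)·1.500 - (-2)·0.917 - (-1)·-0.774) / (11) = 0.005
Iteration 2:
  α = (12 - (-1)·0.917 - (-4)·-0.774 - (-1)·0.005) / (8) = 1.228
  β = (7 - (1)·1.228 - (-2)·-0.774 - (-1)·0.005) / (6) = 0.705
  γ = (-9 - (-3)·1.228 - (1)·0.705 - (2)·0.005) / (7) = -0.862
  δ = (5 - (4)·1.228 - (-2)·0.705 - (-1)·-0.862) / (11) = 0.058
Change: (-0.272, -0.212, -0.088, 0.053) → max |·| = 0.272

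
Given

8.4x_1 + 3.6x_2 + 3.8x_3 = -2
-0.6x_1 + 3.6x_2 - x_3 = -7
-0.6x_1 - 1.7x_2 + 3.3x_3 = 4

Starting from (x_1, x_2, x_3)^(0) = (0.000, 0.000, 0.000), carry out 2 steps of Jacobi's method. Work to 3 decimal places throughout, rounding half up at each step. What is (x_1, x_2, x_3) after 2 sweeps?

(0.047, -1.647, 0.167)

Iteration 1:
  x_1 = (-2 - (3.6)·0.000 - (3.8)·0.000) / (8.4) = -0.238
  x_2 = (-7 - (-0.6)·0.000 - (-1)·0.000) / (3.6) = -1.944
  x_3 = (4 - (-0.6)·0.000 - (-1.7)·0.000) / (3.3) = 1.212
Iteration 2:
  x_1 = (-2 - (3.6)·-1.944 - (3.8)·1.212) / (8.4) = 0.047
  x_2 = (-7 - (-0.6)·-0.238 - (-1)·1.212) / (3.6) = -1.647
  x_3 = (4 - (-0.6)·-0.238 - (-1.7)·-1.944) / (3.3) = 0.167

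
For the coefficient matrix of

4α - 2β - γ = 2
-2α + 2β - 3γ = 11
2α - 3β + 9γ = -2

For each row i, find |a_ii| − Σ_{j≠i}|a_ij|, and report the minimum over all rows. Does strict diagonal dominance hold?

row 1: |4| − (2+1) = 1
row 2: |2| − (2+3) = -3
row 3: |9| − (2+3) = 4
minimum over rows = -3 → not strictly diagonally dominant

-3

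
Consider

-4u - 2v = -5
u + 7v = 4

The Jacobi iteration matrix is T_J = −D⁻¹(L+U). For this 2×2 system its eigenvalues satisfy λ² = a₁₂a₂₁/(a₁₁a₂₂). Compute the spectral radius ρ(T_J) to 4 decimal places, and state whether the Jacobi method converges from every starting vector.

a₁₂a₂₁/(a₁₁a₂₂) = (-2)·(1) / ((-4)·(7)) = 0.071429
ρ = √|0.071429| = √0.071429 = 0.2673
ρ < 1, so Jacobi converges

0.2673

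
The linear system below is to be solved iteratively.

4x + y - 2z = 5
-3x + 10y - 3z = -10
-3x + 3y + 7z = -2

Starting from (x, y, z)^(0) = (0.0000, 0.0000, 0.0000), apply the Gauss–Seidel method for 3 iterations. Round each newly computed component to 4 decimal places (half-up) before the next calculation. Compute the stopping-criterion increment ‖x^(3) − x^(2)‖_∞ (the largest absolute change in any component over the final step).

Iteration 1:
  x = (5 - (1)·0.0000 - (-2)·0.0000) / (4) = 1.2500
  y = (-10 - (-3)·1.2500 - (-3)·0.0000) / (10) = -0.6250
  z = (-2 - (-3)·1.2500 - (3)·-0.6250) / (7) = 0.5179
Iteration 2:
  x = (5 - (1)·-0.6250 - (-2)·0.5179) / (4) = 1.6652
  y = (-10 - (-3)·1.6652 - (-3)·0.5179) / (10) = -0.3451
  z = (-2 - (-3)·1.6652 - (3)·-0.3451) / (7) = 0.5758
Iteration 3:
  x = (5 - (1)·-0.3451 - (-2)·0.5758) / (4) = 1.6242
  y = (-10 - (-3)·1.6242 - (-3)·0.5758) / (10) = -0.3400
  z = (-2 - (-3)·1.6242 - (3)·-0.3400) / (7) = 0.5561
Change: (-0.0410, 0.0051, -0.0197) → max |·| = 0.0410

0.0410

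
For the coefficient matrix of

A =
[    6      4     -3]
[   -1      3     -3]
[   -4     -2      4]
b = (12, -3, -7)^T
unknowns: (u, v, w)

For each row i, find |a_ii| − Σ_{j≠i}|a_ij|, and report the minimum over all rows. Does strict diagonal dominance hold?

-2

row 1: |6| − (4+3) = -1
row 2: |3| − (1+3) = -1
row 3: |4| − (4+2) = -2
minimum over rows = -2 → not strictly diagonally dominant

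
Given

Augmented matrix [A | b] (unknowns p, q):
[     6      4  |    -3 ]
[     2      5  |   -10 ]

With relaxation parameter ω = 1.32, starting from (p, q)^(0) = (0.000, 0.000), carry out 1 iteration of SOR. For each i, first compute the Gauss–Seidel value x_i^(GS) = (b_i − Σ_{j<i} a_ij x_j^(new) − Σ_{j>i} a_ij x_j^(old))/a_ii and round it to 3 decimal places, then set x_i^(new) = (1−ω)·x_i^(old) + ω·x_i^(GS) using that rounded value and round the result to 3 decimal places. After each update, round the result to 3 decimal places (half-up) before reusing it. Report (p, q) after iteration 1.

(-0.660, -2.292)

Iteration 1:
  p: GS value = (-3 - (4)·0.000) / (6) = -0.500;  p ← (1−ω)·0.000 + ω·-0.500 = -0.660
  q: GS value = (-10 - (2)·-0.660) / (5) = -1.736;  q ← (1−ω)·0.000 + ω·-1.736 = -2.292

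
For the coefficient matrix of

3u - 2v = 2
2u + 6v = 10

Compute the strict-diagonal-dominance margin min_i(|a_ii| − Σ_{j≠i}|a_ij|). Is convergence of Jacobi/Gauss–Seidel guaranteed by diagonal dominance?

1

row 1: |3| − (2) = 1
row 2: |6| − (2) = 4
minimum over rows = 1 → strictly diagonally dominant (convergence guaranteed)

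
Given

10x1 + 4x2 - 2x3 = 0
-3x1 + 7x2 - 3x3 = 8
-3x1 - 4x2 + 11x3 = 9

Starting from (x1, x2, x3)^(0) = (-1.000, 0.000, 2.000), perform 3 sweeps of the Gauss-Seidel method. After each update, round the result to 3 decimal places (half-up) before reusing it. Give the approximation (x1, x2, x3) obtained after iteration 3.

(-0.406, 1.516, 1.259)

Iteration 1:
  x1 = (0 - (4)·0.000 - (-2)·2.000) / (10) = 0.400
  x2 = (8 - (-3)·0.400 - (-3)·2.000) / (7) = 2.171
  x3 = (9 - (-3)·0.400 - (-4)·2.171) / (11) = 1.717
Iteration 2:
  x1 = (0 - (4)·2.171 - (-2)·1.717) / (10) = -0.525
  x2 = (8 - (-3)·-0.525 - (-3)·1.717) / (7) = 1.654
  x3 = (9 - (-3)·-0.525 - (-4)·1.654) / (11) = 1.276
Iteration 3:
  x1 = (0 - (4)·1.654 - (-2)·1.276) / (10) = -0.406
  x2 = (8 - (-3)·-0.406 - (-3)·1.276) / (7) = 1.516
  x3 = (9 - (-3)·-0.406 - (-4)·1.516) / (11) = 1.259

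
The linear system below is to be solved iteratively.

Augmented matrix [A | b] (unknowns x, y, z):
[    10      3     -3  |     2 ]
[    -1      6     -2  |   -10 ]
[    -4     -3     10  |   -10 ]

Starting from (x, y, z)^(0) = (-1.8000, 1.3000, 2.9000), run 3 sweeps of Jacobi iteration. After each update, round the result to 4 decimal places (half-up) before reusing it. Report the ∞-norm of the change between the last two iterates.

Iteration 1:
  x = (2 - (3)·1.3000 - (-3)·2.9000) / (10) = 0.6800
  y = (-10 - (-1)·-1.8000 - (-2)·2.9000) / (6) = -1.0000
  z = (-10 - (-4)·-1.8000 - (-3)·1.3000) / (10) = -1.3300
Iteration 2:
  x = (2 - (3)·-1.0000 - (-3)·-1.3300) / (10) = 0.1010
  y = (-10 - (-1)·0.6800 - (-2)·-1.3300) / (6) = -1.9967
  z = (-10 - (-4)·0.6800 - (-3)·-1.0000) / (10) = -1.0280
Iteration 3:
  x = (2 - (3)·-1.9967 - (-3)·-1.0280) / (10) = 0.4906
  y = (-10 - (-1)·0.1010 - (-2)·-1.0280) / (6) = -1.9925
  z = (-10 - (-4)·0.1010 - (-3)·-1.9967) / (10) = -1.5586
Change: (0.3896, 0.0042, -0.5306) → max |·| = 0.5306

0.5306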